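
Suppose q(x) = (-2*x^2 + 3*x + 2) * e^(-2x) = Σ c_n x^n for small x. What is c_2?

-4

Shift and add copies of the series according to the polynomial's terms.
[x^0] = 2;  [x^1] = -1;  [x^2] = -4.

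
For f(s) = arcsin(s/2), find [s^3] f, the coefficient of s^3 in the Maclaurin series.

1/48

f(0) = 0
f′(0) = 1/2
f′′(0) = 0
f′′′(0) = 1/8
So c_3 = f′′′(0)/3! = 1/48.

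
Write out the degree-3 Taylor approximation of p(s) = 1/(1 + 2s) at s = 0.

p(0) = 1
p′(0) = -2
p′′(0) = 8
p′′′(0) = -48

-8*s^3 + 4*s^2 - 2*s + 1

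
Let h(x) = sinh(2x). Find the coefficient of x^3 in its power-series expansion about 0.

[x^0] = 0;  [x^1] = 2;  [x^2] = 0;  [x^3] = 4/3.
So c_3 = h′′′(0)/3! = 4/3.

4/3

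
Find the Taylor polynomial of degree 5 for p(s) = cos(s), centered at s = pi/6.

Differentiate repeatedly and evaluate at the center.

-(s - pi/6)^5/240 + sqrt(3)*(s - pi/6)^4/48 + (s - pi/6)^3/12 - sqrt(3)*(s - pi/6)^2/4 - (s - pi/6)/2 + sqrt(3)/2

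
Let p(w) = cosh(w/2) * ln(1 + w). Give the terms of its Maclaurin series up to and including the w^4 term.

-5*w^4/16 + 11*w^3/24 - w^2/2 + w

Expand each factor separately, then convolve coefficients.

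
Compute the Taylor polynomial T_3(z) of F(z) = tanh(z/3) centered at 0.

-z^3/81 + z/3

F(0) = 0
F′(0) = 1/3
F′′(0) = 0
F′′′(0) = -2/27
Dividing each by k! gives the coefficients c_0, ..., c_3.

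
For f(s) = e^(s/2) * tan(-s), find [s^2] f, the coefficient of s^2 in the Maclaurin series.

Write out both Maclaurin series and multiply, keeping only the needed powers.

-1/2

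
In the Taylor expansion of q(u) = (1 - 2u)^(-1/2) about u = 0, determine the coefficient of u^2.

3/2

Differentiate repeatedly and evaluate at the center.
q(0) = 1
q′(0) = 1
q′′(0) = 3
So c_2 = q′′(0)/2! = 3/2.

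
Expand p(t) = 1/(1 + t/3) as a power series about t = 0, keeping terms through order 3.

p(0) = 1
p′(0) = -1/3
p′′(0) = 2/9
p′′′(0) = -2/9

-t^3/27 + t^2/9 - t/3 + 1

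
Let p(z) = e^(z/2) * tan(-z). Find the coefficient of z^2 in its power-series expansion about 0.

Take the Cauchy product of the two expansions.
p(0) = 0
p′(0) = -1
p′′(0) = -1

-1/2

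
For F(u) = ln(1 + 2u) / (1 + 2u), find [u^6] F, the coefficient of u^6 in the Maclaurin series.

-784/5

Multiply the two series term by term and collect like powers.
F(0) = 0
F′(0) = 2
F′′(0) = -12
F′′′(0) = 88
F^(4)(0) = -800
F^(5)(0) = 8768
F^(6)(0) = -112896
So c_6 = F^(6)(0)/6! = -784/5.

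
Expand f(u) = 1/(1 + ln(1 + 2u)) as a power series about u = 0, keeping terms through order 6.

Let u equal the inner series; expand the outer function in u and truncate.

26312*u^6/45 - 15*2^(13/14)*3^(45/56)*5^(38/63)*7^(1/126)*u^5 + 176*u^4/3 - 56*u^3/3 + 6*u^2 - 2*u + 1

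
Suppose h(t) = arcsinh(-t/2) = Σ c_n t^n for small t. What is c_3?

Compute the successive derivatives at the expansion point and divide by k!.
[t^0] = 0;  [t^1] = -1/2;  [t^2] = 0;  [t^3] = 1/48.

1/48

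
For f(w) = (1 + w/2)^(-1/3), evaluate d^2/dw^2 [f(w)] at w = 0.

1/9

The coefficient of w^2 in the expansion is 1/18, so f′′(0) = 2! * (1/18) = 1/9.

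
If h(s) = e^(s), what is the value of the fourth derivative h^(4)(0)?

Use the known series and substitute for the argument.
From the series, [s^4] h = 1/24; multiply by 4! = 24 to get 1.

1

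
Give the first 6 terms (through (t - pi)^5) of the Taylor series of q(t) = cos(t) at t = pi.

-(t - pi)^4/24 + (t - pi)^2/2 - 1

Apply the Taylor formula c_k = f^(k)(a)/k!.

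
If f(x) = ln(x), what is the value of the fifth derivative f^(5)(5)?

From the series, [(x - 5)^5] f = 1/15625; multiply by 5! = 120 to get 24/3125.

24/3125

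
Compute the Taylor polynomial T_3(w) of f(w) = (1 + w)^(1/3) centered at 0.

Apply the Taylor formula c_k = f^(k)(a)/k!.
f(0) = 1
f′(0) = 1/3
f′′(0) = -2/9
f′′′(0) = 10/27
Dividing each by k! gives the coefficients c_0, ..., c_3.

5*w^3/81 - w^2/9 + w/3 + 1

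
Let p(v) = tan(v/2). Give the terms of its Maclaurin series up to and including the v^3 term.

Apply the Taylor formula c_k = f^(k)(a)/k!.
[v^0] = 0;  [v^1] = 1/2;  [v^2] = 0;  [v^3] = 1/24.

v^3/24 + v/2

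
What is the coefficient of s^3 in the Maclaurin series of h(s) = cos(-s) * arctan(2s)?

-11/3

Multiply the two series term by term and collect like powers.
[s^0] = 0;  [s^1] = 2;  [s^2] = 0;  [s^3] = -11/3.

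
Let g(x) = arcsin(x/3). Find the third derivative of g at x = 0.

1/27

The coefficient of x^3 in the expansion is 1/162, so g′′′(0) = 3! * (1/162) = 1/27.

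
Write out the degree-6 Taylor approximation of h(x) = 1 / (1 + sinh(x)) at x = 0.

Expand as Σ (-1)^k u^k with u equal to the inner function's series.
[x^0] = 1;  [x^1] = -1;  [x^2] = 1;  [x^3] = -7/6;  [x^4] = 4/3;  [x^5] = -181/120;  [x^6] = 77/45.

77*x^6/45 - 181*x^5/120 + 4*x^4/3 - 7*x^3/6 + x^2 - x + 1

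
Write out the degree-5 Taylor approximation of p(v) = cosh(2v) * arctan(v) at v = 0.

v^5/5 + 5*v^3/3 + v

Multiply the two series term by term and collect like powers.
p(0) = 0
p′(0) = 1
p′′(0) = 0
p′′′(0) = 10
p^(4)(0) = 0
p^(5)(0) = 24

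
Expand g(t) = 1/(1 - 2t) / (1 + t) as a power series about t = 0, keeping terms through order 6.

43*t^6 + 21*t^5 + 11*t^4 + 5*t^3 + 3*t^2 + t + 1

Take the Cauchy product of the two expansions.
[t^0] = 1;  [t^1] = 1;  [t^2] = 3;  [t^3] = 5;  [t^4] = 11;  [t^5] = 21;  [t^6] = 43.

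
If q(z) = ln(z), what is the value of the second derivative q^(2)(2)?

-1/4

Use the known series and substitute for the argument.
The coefficient of (z - 2)^2 in the expansion is -1/8, so q′′(2) = 2! * (-1/8) = -1/4.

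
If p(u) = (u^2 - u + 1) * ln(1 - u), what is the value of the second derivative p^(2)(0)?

1

Shift and add copies of the series according to the polynomial's terms.
The coefficient of u^2 in the expansion is 1/2, so p′′(0) = 2! * (1/2) = 1.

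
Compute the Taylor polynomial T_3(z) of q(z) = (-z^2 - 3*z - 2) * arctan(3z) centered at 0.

15*z^3 - 9*z^2 - 6*z

Multiply each power in the prefactor through the base expansion.
q(0) = 0
q′(0) = -6
q′′(0) = -18
q′′′(0) = 90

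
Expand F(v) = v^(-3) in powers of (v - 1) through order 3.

Use the known series and substitute for the argument.

-10*(v - 1)^3 + 6*(v - 1)^2 - 3*(v - 1) + 1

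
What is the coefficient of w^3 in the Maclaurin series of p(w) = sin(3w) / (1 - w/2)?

Write out both Maclaurin series and multiply, keeping only the needed powers.
p(0) = 0
p′(0) = 3
p′′(0) = 3
p′′′(0) = -45/2
Then c_k = p^(k)(0)/k! gives each Taylor coefficient.

-15/4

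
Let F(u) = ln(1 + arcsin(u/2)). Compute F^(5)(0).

Substitute the inner expansion into the outer series and collect powers.
The coefficient of u^5 in the expansion is 53/3840, so F^(5)(0) = 5! * (53/3840) = 53/32.

53/32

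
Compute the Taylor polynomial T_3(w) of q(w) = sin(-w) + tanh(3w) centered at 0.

Add the two expansions coefficient-wise.
q(0) = 0
q′(0) = 2
q′′(0) = 0
q′′′(0) = -53

-53*w^3/6 + 2*w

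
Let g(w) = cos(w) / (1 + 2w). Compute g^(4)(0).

Multiply the two series term by term and collect like powers.
The coefficient of w^4 in the expansion is 337/24, so g^(4)(0) = 4! * (337/24) = 337.

337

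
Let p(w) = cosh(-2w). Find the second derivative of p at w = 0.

4

The coefficient of w^2 in the expansion is 2, so p′′(0) = 2! * (2) = 4.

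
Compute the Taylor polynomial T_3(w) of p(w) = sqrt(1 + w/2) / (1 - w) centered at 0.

Multiply the two series term by term and collect like powers.
p(0) = 1
p′(0) = 5/4
p′′(0) = 39/16
p′′′(0) = 471/64

157*w^3/128 + 39*w^2/32 + 5*w/4 + 1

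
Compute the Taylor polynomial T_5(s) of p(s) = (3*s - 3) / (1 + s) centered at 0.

Distribute the polynomial across the series and collect like powers.

6*s^5 - 6*s^4 + 6*s^3 - 6*s^2 + 6*s - 3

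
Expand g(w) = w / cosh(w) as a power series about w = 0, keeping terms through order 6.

5*w^5/24 - w^3/2 + w

Divide the numerator series by the denominator series (power-series long division).
[w^0] = 0;  [w^1] = 1;  [w^2] = 0;  [w^3] = -1/2;  [w^4] = 0;  [w^5] = 5/24;  [w^6] = 0.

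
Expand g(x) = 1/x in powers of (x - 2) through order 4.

(x - 2)^4/32 - (x - 2)^3/16 + (x - 2)^2/8 - (x - 2)/4 + 1/2

Apply the Taylor formula c_k = f^(k)(a)/k!.
[(x - 2)^0] = 1/2;  [(x - 2)^1] = -1/4;  [(x - 2)^2] = 1/8;  [(x - 2)^3] = -1/16;  [(x - 2)^4] = 1/32.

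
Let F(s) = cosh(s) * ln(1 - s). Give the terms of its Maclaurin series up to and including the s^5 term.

Expand each factor separately, then convolve coefficients.
F(0) = 0
F′(0) = -1
F′′(0) = -1
F′′′(0) = -5
F^(4)(0) = -12
F^(5)(0) = -49
The Taylor polynomial is Σ F^(k)(0)/k! · s^k.

-49*s^5/120 - s^4/2 - 5*s^3/6 - s^2/2 - s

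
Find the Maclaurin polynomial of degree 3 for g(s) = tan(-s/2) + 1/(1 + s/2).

-s^3/6 + s^2/4 - s + 1

Combine the two series term by term.
[s^0] = 1;  [s^1] = -1;  [s^2] = 1/4;  [s^3] = -1/6.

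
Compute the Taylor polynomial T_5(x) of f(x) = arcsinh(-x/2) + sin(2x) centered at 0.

Add the two expansions coefficient-wise.
f(0) = 0
f′(0) = 3/2
f′′(0) = 0
f′′′(0) = -63/8
f^(4)(0) = 0
f^(5)(0) = 1015/32

203*x^5/768 - 21*x^3/16 + 3*x/2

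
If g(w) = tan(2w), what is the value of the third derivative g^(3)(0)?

16

From the series, [w^3] g = 8/3; multiply by 3! = 6 to get 16.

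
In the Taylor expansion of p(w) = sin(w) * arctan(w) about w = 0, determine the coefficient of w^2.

Write out both Maclaurin series and multiply, keeping only the needed powers.
p(0) = 0
p′(0) = 0
p′′(0) = 2
So c_2 = p′′(0)/2! = 1.

1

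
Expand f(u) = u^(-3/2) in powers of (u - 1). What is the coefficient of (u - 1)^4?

315/128

f(1) = 1
f′(1) = -3/2
f′′(1) = 15/4
f′′′(1) = -105/8
f^(4)(1) = 945/16
So c_4 = f^(4)(1)/4! = 315/128.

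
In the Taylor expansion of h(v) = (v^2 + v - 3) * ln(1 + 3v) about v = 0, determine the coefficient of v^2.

Multiply each power in the prefactor through the base expansion.
h(0) = 0
h′(0) = -9
h′′(0) = 33

33/2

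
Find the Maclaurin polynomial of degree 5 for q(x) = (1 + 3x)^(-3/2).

-168399*x^5/256 + 25515*x^4/128 - 945*x^3/16 + 135*x^2/8 - 9*x/2 + 1

q(0) = 1
q′(0) = -9/2
q′′(0) = 135/4
q′′′(0) = -2835/8
q^(4)(0) = 76545/16
q^(5)(0) = -2525985/32
Then c_k = q^(k)(0)/k! gives each Taylor coefficient.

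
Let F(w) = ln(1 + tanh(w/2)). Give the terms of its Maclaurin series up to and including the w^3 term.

-w^2/8 + w/2

Let u equal the inner series; expand the outer function in u and truncate.
F(0) = 0
F′(0) = 1/2
F′′(0) = -1/4
F′′′(0) = 0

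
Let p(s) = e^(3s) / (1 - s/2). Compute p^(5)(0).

Expand each factor separately, then convolve coefficients.
The coefficient of s^5 in the expansion is 899/160, so p^(5)(0) = 5! * (899/160) = 2697/4.

2697/4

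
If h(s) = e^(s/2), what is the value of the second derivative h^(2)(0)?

The coefficient of s^2 in the expansion is 1/8, so h′′(0) = 2! * (1/8) = 1/4.

1/4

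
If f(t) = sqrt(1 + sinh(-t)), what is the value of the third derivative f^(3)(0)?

-7/8

Plug the Maclaurin series of the inner function into that of the outer and collect terms.
The coefficient of t^3 in the expansion is -7/48, so f′′′(0) = 3! * (-7/48) = -7/8.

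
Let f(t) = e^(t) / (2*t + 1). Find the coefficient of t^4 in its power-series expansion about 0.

233/24

Use 1/(1 - r) = Σ r^k on the denominator, then take the Cauchy product.
[t^0] = 1;  [t^1] = -1;  [t^2] = 5/2;  [t^3] = -29/6;  [t^4] = 233/24.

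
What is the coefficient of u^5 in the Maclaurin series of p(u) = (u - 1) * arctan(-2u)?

32/5

Distribute the polynomial across the series and collect like powers.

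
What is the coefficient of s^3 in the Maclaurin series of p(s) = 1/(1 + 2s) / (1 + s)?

Write out both Maclaurin series and multiply, keeping only the needed powers.

-15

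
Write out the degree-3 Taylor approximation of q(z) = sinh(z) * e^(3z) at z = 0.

14*z^3/3 + 3*z^2 + z

Expand each factor separately, then convolve coefficients.
q(0) = 0
q′(0) = 1
q′′(0) = 6
q′′′(0) = 28
Dividing each by k! gives the coefficients c_0, ..., c_3.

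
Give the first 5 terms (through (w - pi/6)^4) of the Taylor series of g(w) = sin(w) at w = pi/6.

(w - pi/6)^4/48 - sqrt(3)*(w - pi/6)^3/12 - (w - pi/6)^2/4 + sqrt(3)*(w - pi/6)/2 + 1/2

g(pi/6) = 1/2
g′(pi/6) = sqrt(3)/2
g′′(pi/6) = -1/2
g′′′(pi/6) = -sqrt(3)/2
g^(4)(pi/6) = 1/2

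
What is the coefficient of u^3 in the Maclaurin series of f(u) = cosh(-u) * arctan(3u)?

Expand each factor separately, then convolve coefficients.
f(0) = 0
f′(0) = 3
f′′(0) = 0
f′′′(0) = -45
So c_3 = f′′′(0)/3! = -15/2.

-15/2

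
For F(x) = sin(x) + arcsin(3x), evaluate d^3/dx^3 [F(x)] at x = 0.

26

Expand each term separately and add.
From the series, [x^3] F = 13/3; multiply by 3! = 6 to get 26.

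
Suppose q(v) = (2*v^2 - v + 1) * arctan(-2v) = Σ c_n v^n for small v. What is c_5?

Shift and add copies of the series according to the polynomial's terms.
q(0) = 0
q′(0) = -2
q′′(0) = 4
q′′′(0) = -8
q^(4)(0) = -64
q^(5)(0) = -128

-16/15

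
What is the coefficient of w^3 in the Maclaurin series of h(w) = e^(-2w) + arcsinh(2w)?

-8/3

Combine the two series term by term.
h(0) = 1
h′(0) = 0
h′′(0) = 4
h′′′(0) = -16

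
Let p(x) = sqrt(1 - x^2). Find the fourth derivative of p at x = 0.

The coefficient of x^4 in the expansion is -1/8, so p^(4)(0) = 4! * (-1/8) = -3.

-3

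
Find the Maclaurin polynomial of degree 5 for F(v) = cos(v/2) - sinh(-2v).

Expand each term separately and add.

4*v^5/15 + v^4/384 + 4*v^3/3 - v^2/8 + 2*v + 1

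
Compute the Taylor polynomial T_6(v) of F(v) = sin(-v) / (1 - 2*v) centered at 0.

Multiply the numerator's expansion by the denominator's geometric series.
F(0) = 0
F′(0) = -1
F′′(0) = -4
F′′′(0) = -23
F^(4)(0) = -184
F^(5)(0) = -1841
F^(6)(0) = -22092

-1841*v^6/60 - 1841*v^5/120 - 23*v^4/3 - 23*v^3/6 - 2*v^2 - v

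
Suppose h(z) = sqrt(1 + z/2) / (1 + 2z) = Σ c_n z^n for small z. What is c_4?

Expand each factor separately, then convolve coefficients.
h(0) = 1
h′(0) = -7/4
h′′(0) = 111/16
h′′′(0) = -2661/64
h^(4)(0) = 85137/256
Dividing each by k! gives the coefficients c_0, ..., c_4.

28379/2048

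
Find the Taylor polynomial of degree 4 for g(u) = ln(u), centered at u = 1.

-(u - 1)^4/4 + (u - 1)^3/3 - (u - 1)^2/2 + (u - 1)

g(1) = 0
g′(1) = 1
g′′(1) = -1
g′′′(1) = 2
g^(4)(1) = -6
Dividing each by k! gives the coefficients c_0, ..., c_4.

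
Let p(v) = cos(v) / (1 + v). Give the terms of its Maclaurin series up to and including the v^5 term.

-13*v^5/24 + 13*v^4/24 - v^3/2 + v^2/2 - v + 1

Take the Cauchy product of the two expansions.
[v^0] = 1;  [v^1] = -1;  [v^2] = 1/2;  [v^3] = -1/2;  [v^4] = 13/24;  [v^5] = -13/24.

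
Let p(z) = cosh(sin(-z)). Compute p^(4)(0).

Let u equal the inner series; expand the outer function in u and truncate.
The coefficient of z^4 in the expansion is -1/8, so p^(4)(0) = 4! * (-1/8) = -3.

-3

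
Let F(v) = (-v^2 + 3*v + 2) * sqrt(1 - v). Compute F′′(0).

-11/2

Multiply each power in the prefactor through the base expansion.
From the series, [v^2] F = -11/4; multiply by 2! = 2 to get -11/2.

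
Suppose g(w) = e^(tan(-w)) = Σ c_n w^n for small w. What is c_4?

3/8

Let u equal the inner series; expand the outer function in u and truncate.
g(0) = 1
g′(0) = -1
g′′(0) = 1
g′′′(0) = -3
g^(4)(0) = 9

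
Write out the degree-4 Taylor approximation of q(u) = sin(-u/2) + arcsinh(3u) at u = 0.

-215*u^3/48 + 5*u/2

Expand each term separately and add.
q(0) = 0
q′(0) = 5/2
q′′(0) = 0
q′′′(0) = -215/8
q^(4)(0) = 0
Then c_k = q^(k)(0)/k! gives each Taylor coefficient.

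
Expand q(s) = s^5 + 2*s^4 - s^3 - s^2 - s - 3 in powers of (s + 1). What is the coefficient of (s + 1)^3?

Differentiate repeatedly and evaluate at the center.
q(-1) = -1
q′(-1) = -5
q′′(-1) = 8
q′′′(-1) = 6

1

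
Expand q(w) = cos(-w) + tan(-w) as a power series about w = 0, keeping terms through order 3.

Expand each term separately and add.
q(0) = 1
q′(0) = -1
q′′(0) = -1
q′′′(0) = -2

-w^3/3 - w^2/2 - w + 1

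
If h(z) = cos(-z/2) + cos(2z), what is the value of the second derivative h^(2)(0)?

Combine the two series term by term.
The coefficient of z^2 in the expansion is -17/8, so h′′(0) = 2! * (-17/8) = -17/4.

-17/4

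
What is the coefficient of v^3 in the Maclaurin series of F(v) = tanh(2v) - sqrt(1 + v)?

-131/48

Combine the two series term by term.
F(0) = -1
F′(0) = 3/2
F′′(0) = 1/4
F′′′(0) = -131/8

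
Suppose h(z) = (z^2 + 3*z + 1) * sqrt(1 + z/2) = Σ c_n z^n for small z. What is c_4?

-21/2048

Distribute the polynomial across the series and collect like powers.
[z^0] = 1;  [z^1] = 13/4;  [z^2] = 55/32;  [z^3] = 21/128;  [z^4] = -21/2048.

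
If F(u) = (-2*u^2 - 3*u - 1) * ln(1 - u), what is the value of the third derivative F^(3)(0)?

Multiply each power in the prefactor through the base expansion.
The coefficient of u^3 in the expansion is 23/6, so F′′′(0) = 3! * (23/6) = 23.

23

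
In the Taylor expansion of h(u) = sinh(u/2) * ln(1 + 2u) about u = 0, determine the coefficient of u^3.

-1

Write out both Maclaurin series and multiply, keeping only the needed powers.
[u^0] = 0;  [u^1] = 0;  [u^2] = 1;  [u^3] = -1.
So c_3 = h′′′(0)/3! = -1.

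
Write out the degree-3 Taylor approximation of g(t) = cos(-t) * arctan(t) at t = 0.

-5*t^3/6 + t

Expand each factor separately, then convolve coefficients.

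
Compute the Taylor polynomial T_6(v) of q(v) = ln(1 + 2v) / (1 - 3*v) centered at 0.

Use 1/(1 - r) = Σ r^k on the denominator, then take the Cauchy product.
q(0) = 0
q′(0) = 2
q′′(0) = 8
q′′′(0) = 88
q^(4)(0) = 960
q^(5)(0) = 15168
q^(6)(0) = 265344
Dividing each by k! gives the coefficients c_0, ..., c_6.

5528*v^6/15 + 632*v^5/5 + 40*v^4 + 44*v^3/3 + 4*v^2 + 2*v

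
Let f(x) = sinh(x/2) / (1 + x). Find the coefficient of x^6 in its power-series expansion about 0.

-667/1280

Multiply the two series term by term and collect like powers.
f(0) = 0
f′(0) = 1/2
f′′(0) = -1
f′′′(0) = 25/8
f^(4)(0) = -25/2
f^(5)(0) = 2001/32
f^(6)(0) = -6003/16
So c_6 = f^(6)(0)/6! = -667/1280.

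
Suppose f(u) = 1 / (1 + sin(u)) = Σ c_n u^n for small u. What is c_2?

Expand as Σ (-1)^k u^k with u equal to the inner function's series.
f(0) = 1
f′(0) = -1
f′′(0) = 2
Then c_k = f^(k)(0)/k! gives each Taylor coefficient.

1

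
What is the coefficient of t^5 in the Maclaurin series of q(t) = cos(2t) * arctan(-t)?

Multiply the two series term by term and collect like powers.

-23/15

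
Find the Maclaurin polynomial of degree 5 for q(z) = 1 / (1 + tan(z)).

-32*z^5/15 + 5*z^4/3 - 4*z^3/3 + z^2 - z + 1

Expand as Σ (-1)^k u^k with u equal to the inner function's series.
q(0) = 1
q′(0) = -1
q′′(0) = 2
q′′′(0) = -8
q^(4)(0) = 40
q^(5)(0) = -256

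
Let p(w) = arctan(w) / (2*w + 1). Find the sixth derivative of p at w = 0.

-21408

Use 1/(1 - r) = Σ r^k on the denominator, then take the Cauchy product.
From the series, [w^6] p = -446/15; multiply by 6! = 720 to get -21408.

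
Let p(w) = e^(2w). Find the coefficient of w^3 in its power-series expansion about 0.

[w^0] = 1;  [w^1] = 2;  [w^2] = 2;  [w^3] = 4/3.
So c_3 = p′′′(0)/3! = 4/3.

4/3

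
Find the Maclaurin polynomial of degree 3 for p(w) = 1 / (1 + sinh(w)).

Use the geometric series for the reciprocal, then substitute.
p(0) = 1
p′(0) = -1
p′′(0) = 2
p′′′(0) = -7

-7*w^3/6 + w^2 - w + 1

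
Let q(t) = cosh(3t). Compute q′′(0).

9

The coefficient of t^2 in the expansion is 9/2, so q′′(0) = 2! * (9/2) = 9.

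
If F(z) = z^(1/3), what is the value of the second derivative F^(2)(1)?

-2/9

Apply the Taylor formula c_k = f^(k)(a)/k!.
The coefficient of (z - 1)^2 in the expansion is -1/9, so F′′(1) = 2! * (-1/9) = -2/9.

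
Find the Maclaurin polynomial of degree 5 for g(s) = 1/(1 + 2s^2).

4*s^4 - 2*s^2 + 1

[s^0] = 1;  [s^1] = 0;  [s^2] = -2;  [s^3] = 0;  [s^4] = 4;  [s^5] = 0.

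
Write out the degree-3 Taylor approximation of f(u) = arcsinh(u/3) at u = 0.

Compute the successive derivatives at the expansion point and divide by k!.
[u^0] = 0;  [u^1] = 1/3;  [u^2] = 0;  [u^3] = -1/162.

-u^3/162 + u/3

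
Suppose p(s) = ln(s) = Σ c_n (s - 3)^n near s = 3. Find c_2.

-1/18

p(3) = ln(3)
p′(3) = 1/3
p′′(3) = -1/9
So c_2 = p′′(3)/2! = -1/18.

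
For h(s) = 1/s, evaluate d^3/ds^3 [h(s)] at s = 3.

Use the known series and substitute for the argument.
The coefficient of (s - 3)^3 in the expansion is -1/81, so h′′′(3) = 3! * (-1/81) = -2/27.

-2/27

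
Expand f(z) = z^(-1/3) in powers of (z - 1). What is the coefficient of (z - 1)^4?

c_4 = f^(4)(1)/4! = 35/243.

35/243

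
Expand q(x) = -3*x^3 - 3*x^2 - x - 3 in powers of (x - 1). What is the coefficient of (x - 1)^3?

Compute the successive derivatives at the expansion point and divide by k!.
[(x - 1)^0] = -10;  [(x - 1)^1] = -16;  [(x - 1)^2] = -12;  [(x - 1)^3] = -3.

-3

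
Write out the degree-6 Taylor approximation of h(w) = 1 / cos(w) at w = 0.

Write the quotient as an unknown series and match coefficients against numerator = denominator · series.
[w^0] = 1;  [w^1] = 0;  [w^2] = 1/2;  [w^3] = 0;  [w^4] = 5/24;  [w^5] = 0;  [w^6] = 61/720.

61*w^6/720 + 5*w^4/24 + w^2/2 + 1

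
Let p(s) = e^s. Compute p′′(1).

The coefficient of (s - 1)^2 in the expansion is e/2, so p′′(1) = 2! * (e/2) = e.

e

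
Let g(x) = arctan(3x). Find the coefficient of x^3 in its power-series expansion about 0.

Use the known series and substitute for the argument.
[x^0] = 0;  [x^1] = 3;  [x^2] = 0;  [x^3] = -9.
So c_3 = g′′′(0)/3! = -9.

-9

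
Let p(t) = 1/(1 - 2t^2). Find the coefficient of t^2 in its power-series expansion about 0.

2

Use the known series and substitute for the argument.
p(0) = 1
p′(0) = 0
p′′(0) = 4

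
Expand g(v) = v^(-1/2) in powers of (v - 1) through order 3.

g(1) = 1
g′(1) = -1/2
g′′(1) = 3/4
g′′′(1) = -15/8

-5*(v - 1)^3/16 + 3*(v - 1)^2/8 - (v - 1)/2 + 1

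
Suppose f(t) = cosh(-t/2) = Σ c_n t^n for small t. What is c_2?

Apply the Taylor formula c_k = f^(k)(a)/k!.
[t^0] = 1;  [t^1] = 0;  [t^2] = 1/8.

1/8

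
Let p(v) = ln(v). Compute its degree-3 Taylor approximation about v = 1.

(v - 1)^3/3 - (v - 1)^2/2 + (v - 1)

p(1) = 0
p′(1) = 1
p′′(1) = -1
p′′′(1) = 2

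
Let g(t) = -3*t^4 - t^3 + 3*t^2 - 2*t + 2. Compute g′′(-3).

-300

From the series, [(t + 3)^2] g = -150; multiply by 2! = 2 to get -300.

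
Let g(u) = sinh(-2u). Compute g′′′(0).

From the series, [u^3] g = -4/3; multiply by 3! = 6 to get -8.

-8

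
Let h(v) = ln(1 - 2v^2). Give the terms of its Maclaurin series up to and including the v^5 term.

-2*v^4 - 2*v^2

Compute the successive derivatives at the expansion point and divide by k!.
h(0) = 0
h′(0) = 0
h′′(0) = -4
h′′′(0) = 0
h^(4)(0) = -48
h^(5)(0) = 0
Dividing each by k! gives the coefficients c_0, ..., c_5.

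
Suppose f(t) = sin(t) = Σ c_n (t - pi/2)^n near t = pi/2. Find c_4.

[(t - pi/2)^0] = 1;  [(t - pi/2)^1] = 0;  [(t - pi/2)^2] = -1/2;  [(t - pi/2)^3] = 0;  [(t - pi/2)^4] = 1/24.
So c_4 = f^(4)(pi/2)/4! = 1/24.

1/24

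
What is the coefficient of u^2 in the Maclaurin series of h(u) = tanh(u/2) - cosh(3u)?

Expand each term separately and add.
[u^0] = -1;  [u^1] = 1/2;  [u^2] = -9/2.
So c_2 = h′′(0)/2! = -9/2.

-9/2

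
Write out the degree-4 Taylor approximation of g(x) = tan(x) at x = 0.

Apply the Taylor formula c_k = f^(k)(a)/k!.
[x^0] = 0;  [x^1] = 1;  [x^2] = 0;  [x^3] = 1/3;  [x^4] = 0.

x^3/3 + x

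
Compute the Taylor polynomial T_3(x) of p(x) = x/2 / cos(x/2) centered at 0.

Divide the numerator series by the denominator series (power-series long division).
[x^0] = 0;  [x^1] = 1/2;  [x^2] = 0;  [x^3] = 1/16.

x^3/16 + x/2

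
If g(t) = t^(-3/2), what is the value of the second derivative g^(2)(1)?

15/4

From the series, [(t - 1)^2] g = 15/8; multiply by 2! = 2 to get 15/4.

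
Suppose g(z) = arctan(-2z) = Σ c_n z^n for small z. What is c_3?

8/3

[z^0] = 0;  [z^1] = -2;  [z^2] = 0;  [z^3] = 8/3.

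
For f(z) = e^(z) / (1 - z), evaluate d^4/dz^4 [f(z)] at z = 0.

Multiply the two series term by term and collect like powers.
The coefficient of z^4 in the expansion is 65/24, so f^(4)(0) = 4! * (65/24) = 65.

65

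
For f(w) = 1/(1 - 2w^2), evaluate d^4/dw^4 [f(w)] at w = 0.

The coefficient of w^4 in the expansion is 4, so f^(4)(0) = 4! * (4) = 96.

96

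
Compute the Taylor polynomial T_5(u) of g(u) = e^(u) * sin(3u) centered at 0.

-u^5/10 - 4*u^4 - 3*u^3 + 3*u^2 + 3*u

Write out both Maclaurin series and multiply, keeping only the needed powers.
[u^0] = 0;  [u^1] = 3;  [u^2] = 3;  [u^3] = -3;  [u^4] = -4;  [u^5] = -1/10.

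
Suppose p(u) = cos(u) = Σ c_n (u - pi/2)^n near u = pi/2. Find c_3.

1/6

c_3 = p′′′(pi/2)/3! = 1/6.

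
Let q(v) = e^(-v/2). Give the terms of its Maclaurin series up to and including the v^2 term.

v^2/8 - v/2 + 1

q(0) = 1
q′(0) = -1/2
q′′(0) = 1/4
The Taylor polynomial is Σ q^(k)(0)/k! · v^k.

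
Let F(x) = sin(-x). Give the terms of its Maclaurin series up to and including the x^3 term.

Compute the successive derivatives at the expansion point and divide by k!.
F(0) = 0
F′(0) = -1
F′′(0) = 0
F′′′(0) = 1

x^3/6 - x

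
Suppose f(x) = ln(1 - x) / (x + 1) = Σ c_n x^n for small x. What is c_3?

Expand 1/(denominator) as a geometric series and multiply by the numerator's series.
f(0) = 0
f′(0) = -1
f′′(0) = 1
f′′′(0) = -5
So c_3 = f′′′(0)/3! = -5/6.

-5/6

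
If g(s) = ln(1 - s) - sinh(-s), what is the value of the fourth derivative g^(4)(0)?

Add the two expansions coefficient-wise.
The coefficient of s^4 in the expansion is -1/4, so g^(4)(0) = 4! * (-1/4) = -6.

-6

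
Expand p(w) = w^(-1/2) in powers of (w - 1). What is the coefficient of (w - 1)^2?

3/8

p(1) = 1
p′(1) = -1/2
p′′(1) = 3/4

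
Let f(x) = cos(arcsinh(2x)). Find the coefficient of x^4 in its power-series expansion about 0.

Plug the Maclaurin series of the inner function into that of the outer and collect terms.
f(0) = 1
f′(0) = 0
f′′(0) = -4
f′′′(0) = 0
f^(4)(0) = 80
So c_4 = f^(4)(0)/4! = 10/3.

10/3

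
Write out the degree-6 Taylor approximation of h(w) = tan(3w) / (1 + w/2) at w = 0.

Take the Cauchy product of the two expansions.
h(0) = 0
h′(0) = 3
h′′(0) = -3
h′′′(0) = 117/2
h^(4)(0) = -117
h^(5)(0) = 8361/2
h^(6)(0) = -25083/2

-2787*w^6/160 + 2787*w^5/80 - 39*w^4/8 + 39*w^3/4 - 3*w^2/2 + 3*w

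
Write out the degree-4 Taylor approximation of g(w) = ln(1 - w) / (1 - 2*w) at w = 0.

-131*w^4/12 - 16*w^3/3 - 5*w^2/2 - w

Expand 1/(denominator) as a geometric series and multiply by the numerator's series.
g(0) = 0
g′(0) = -1
g′′(0) = -5
g′′′(0) = -32
g^(4)(0) = -262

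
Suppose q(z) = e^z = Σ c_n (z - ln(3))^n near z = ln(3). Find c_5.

1/40

q(ln(3)) = 3
q′(ln(3)) = 3
q′′(ln(3)) = 3
q′′′(ln(3)) = 3
q^(4)(ln(3)) = 3
q^(5)(ln(3)) = 3
The Taylor polynomial is Σ q^(k)(ln(3))/k! · (z - ln(3))^k.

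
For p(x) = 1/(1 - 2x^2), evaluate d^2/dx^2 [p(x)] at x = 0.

4

The coefficient of x^2 in the expansion is 2, so p′′(0) = 2! * (2) = 4.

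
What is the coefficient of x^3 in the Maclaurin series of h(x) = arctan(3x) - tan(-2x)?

-19/3

Add the two expansions coefficient-wise.
h(0) = 0
h′(0) = 5
h′′(0) = 0
h′′′(0) = -38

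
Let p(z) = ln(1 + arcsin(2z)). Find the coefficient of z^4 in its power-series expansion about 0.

Substitute the inner expansion into the outer series and collect powers.
p(0) = 0
p′(0) = 2
p′′(0) = -4
p′′′(0) = 24
p^(4)(0) = -160

-20/3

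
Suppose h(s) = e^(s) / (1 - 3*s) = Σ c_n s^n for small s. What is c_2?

Expand 1/(denominator) as a geometric series and multiply by the numerator's series.
[s^0] = 1;  [s^1] = 4;  [s^2] = 25/2.

25/2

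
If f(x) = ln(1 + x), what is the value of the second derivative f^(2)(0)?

-1

The coefficient of x^2 in the expansion is -1/2, so f′′(0) = 2! * (-1/2) = -1.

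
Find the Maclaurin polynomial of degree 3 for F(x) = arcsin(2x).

4*x^3/3 + 2*x

Compute the successive derivatives at the expansion point and divide by k!.
F(0) = 0
F′(0) = 2
F′′(0) = 0
F′′′(0) = 8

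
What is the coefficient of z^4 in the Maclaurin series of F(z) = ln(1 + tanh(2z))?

4/3

Plug the Maclaurin series of the inner function into that of the outer and collect terms.
[z^0] = 0;  [z^1] = 2;  [z^2] = -2;  [z^3] = 0;  [z^4] = 4/3.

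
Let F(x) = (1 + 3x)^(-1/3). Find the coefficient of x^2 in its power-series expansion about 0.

2

[x^0] = 1;  [x^1] = -1;  [x^2] = 2.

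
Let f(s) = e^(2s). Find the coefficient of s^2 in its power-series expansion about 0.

2

c_2 = f′′(0)/2! = 2.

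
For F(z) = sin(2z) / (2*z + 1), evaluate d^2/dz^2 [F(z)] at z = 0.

Expand 1/(denominator) as a geometric series and multiply by the numerator's series.
The coefficient of z^2 in the expansion is -4, so F′′(0) = 2! * (-4) = -8.

-8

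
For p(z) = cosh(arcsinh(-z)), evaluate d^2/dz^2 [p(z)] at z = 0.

1

Substitute the inner expansion into the outer series and collect powers.
From the series, [z^2] p = 1/2; multiply by 2! = 2 to get 1.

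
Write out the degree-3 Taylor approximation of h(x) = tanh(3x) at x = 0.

-9*x^3 + 3*x

Differentiate repeatedly and evaluate at the center.
[x^0] = 0;  [x^1] = 3;  [x^2] = 0;  [x^3] = -9.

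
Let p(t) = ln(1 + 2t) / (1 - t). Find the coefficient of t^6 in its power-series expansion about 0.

Use 1/(1 - r) = Σ r^k on the denominator, then take the Cauchy product.
p(0) = 0
p′(0) = 2
p′′(0) = 0
p′′′(0) = 16
p^(4)(0) = -32
p^(5)(0) = 608
p^(6)(0) = -4032
Dividing each by k! gives the coefficients c_0, ..., c_6.

-28/5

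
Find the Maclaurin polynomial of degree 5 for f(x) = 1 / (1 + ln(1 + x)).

Expand as Σ (-1)^k u^k with u equal to the inner function's series.
f(0) = 1
f′(0) = -1
f′′(0) = 3
f′′′(0) = -14
f^(4)(0) = 88
f^(5)(0) = -694

-347*x^5/60 + 11*x^4/3 - 7*x^3/3 + 3*x^2/2 - x + 1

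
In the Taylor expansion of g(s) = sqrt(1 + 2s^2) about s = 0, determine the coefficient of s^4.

g(0) = 1
g′(0) = 0
g′′(0) = 2
g′′′(0) = 0
g^(4)(0) = -12
Dividing each by k! gives the coefficients c_0, ..., c_4.

-1/2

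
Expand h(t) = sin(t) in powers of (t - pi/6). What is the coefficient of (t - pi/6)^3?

-sqrt(3)/12

Differentiate repeatedly and evaluate at the center.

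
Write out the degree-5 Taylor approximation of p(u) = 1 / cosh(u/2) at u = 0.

Invert the denominator's series and multiply.
[u^0] = 1;  [u^1] = 0;  [u^2] = -1/8;  [u^3] = 0;  [u^4] = 5/384;  [u^5] = 0.

5*u^4/384 - u^2/8 + 1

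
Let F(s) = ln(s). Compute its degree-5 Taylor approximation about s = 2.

(s - 2)^5/160 - (s - 2)^4/64 + (s - 2)^3/24 - (s - 2)^2/8 + (s - 2)/2 + ln(2)

[(s - 2)^0] = ln(2);  [(s - 2)^1] = 1/2;  [(s - 2)^2] = -1/8;  [(s - 2)^3] = 1/24;  [(s - 2)^4] = -1/64;  [(s - 2)^5] = 1/160.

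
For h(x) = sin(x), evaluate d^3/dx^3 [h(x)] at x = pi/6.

The coefficient of (x - pi/6)^3 in the expansion is -sqrt(3)/12, so h′′′(pi/6) = 3! * (-sqrt(3)/12) = -sqrt(3)/2.

-sqrt(3)/2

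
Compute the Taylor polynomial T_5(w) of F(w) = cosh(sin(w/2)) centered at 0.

-w^4/128 + w^2/8 + 1

Substitute the inner expansion into the outer series and collect powers.
[w^0] = 1;  [w^1] = 0;  [w^2] = 1/8;  [w^3] = 0;  [w^4] = -1/128;  [w^5] = 0.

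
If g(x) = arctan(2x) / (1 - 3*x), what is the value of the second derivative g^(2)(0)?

Use 1/(1 - r) = Σ r^k on the denominator, then take the Cauchy product.
The coefficient of x^2 in the expansion is 6, so g′′(0) = 2! * (6) = 12.

12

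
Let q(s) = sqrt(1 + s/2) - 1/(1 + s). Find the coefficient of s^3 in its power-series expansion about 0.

Add the two expansions coefficient-wise.
q(0) = 0
q′(0) = 5/4
q′′(0) = -33/16
q′′′(0) = 387/64
So c_3 = q′′′(0)/3! = 129/128.

129/128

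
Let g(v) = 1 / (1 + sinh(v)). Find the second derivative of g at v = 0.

Write 1/(1+u) = 1 - u + u^2 - u^3 + ... and substitute the series for u.
The coefficient of v^2 in the expansion is 1, so g′′(0) = 2! * (1) = 2.

2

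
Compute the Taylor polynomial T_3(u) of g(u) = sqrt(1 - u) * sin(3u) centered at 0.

-39*u^3/8 - 3*u^2/2 + 3*u

Multiply the two series term by term and collect like powers.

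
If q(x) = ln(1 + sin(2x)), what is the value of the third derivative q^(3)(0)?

8

Substitute the inner expansion into the outer series and collect powers.
The coefficient of x^3 in the expansion is 4/3, so q′′′(0) = 3! * (4/3) = 8.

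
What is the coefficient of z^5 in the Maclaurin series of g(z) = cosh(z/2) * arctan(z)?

103/640

Take the Cauchy product of the two expansions.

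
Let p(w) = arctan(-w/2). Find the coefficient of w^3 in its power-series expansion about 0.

1/24

[w^0] = 0;  [w^1] = -1/2;  [w^2] = 0;  [w^3] = 1/24.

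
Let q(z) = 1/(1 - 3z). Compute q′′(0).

18

Compute the successive derivatives at the expansion point and divide by k!.
The coefficient of z^2 in the expansion is 9, so q′′(0) = 2! * (9) = 18.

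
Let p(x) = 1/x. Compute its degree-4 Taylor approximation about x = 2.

(x - 2)^4/32 - (x - 2)^3/16 + (x - 2)^2/8 - (x - 2)/4 + 1/2

Use the known series and substitute for the argument.
p(2) = 1/2
p′(2) = -1/4
p′′(2) = 1/4
p′′′(2) = -3/8
p^(4)(2) = 3/4
Then c_k = p^(k)(2)/k! gives each Taylor coefficient.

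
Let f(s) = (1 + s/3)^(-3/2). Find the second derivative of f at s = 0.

The coefficient of s^2 in the expansion is 5/24, so f′′(0) = 2! * (5/24) = 5/12.

5/12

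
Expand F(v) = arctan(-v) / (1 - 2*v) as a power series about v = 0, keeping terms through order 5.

-223*v^5/15 - 22*v^4/3 - 11*v^3/3 - 2*v^2 - v

Expand 1/(denominator) as a geometric series and multiply by the numerator's series.
F(0) = 0
F′(0) = -1
F′′(0) = -4
F′′′(0) = -22
F^(4)(0) = -176
F^(5)(0) = -1784
Then c_k = F^(k)(0)/k! gives each Taylor coefficient.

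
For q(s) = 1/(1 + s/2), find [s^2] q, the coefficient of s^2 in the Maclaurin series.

1/4

q(0) = 1
q′(0) = -1/2
q′′(0) = 1/2
So c_2 = q′′(0)/2! = 1/4.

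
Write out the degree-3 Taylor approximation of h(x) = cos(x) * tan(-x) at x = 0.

x^3/6 - x

Take the Cauchy product of the two expansions.
h(0) = 0
h′(0) = -1
h′′(0) = 0
h′′′(0) = 1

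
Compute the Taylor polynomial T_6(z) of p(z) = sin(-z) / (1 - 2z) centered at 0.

Write out both Maclaurin series and multiply, keeping only the needed powers.
[z^0] = 0;  [z^1] = -1;  [z^2] = -2;  [z^3] = -23/6;  [z^4] = -23/3;  [z^5] = -1841/120;  [z^6] = -1841/60.

-1841*z^6/60 - 1841*z^5/120 - 23*z^4/3 - 23*z^3/6 - 2*z^2 - z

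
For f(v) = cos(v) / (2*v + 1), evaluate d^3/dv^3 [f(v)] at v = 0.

-42

Expand 1/(denominator) as a geometric series and multiply by the numerator's series.
From the series, [v^3] f = -7; multiply by 3! = 6 to get -42.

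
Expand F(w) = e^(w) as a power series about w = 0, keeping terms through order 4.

Compute the successive derivatives at the expansion point and divide by k!.
F(0) = 1
F′(0) = 1
F′′(0) = 1
F′′′(0) = 1
F^(4)(0) = 1

w^4/24 + w^3/6 + w^2/2 + w + 1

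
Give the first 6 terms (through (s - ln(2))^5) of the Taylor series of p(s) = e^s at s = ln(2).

(s - ln(2))^5/60 + (s - ln(2))^4/12 + (s - ln(2))^3/3 + (s - ln(2))^2 + 2*(s - ln(2)) + 2

p(ln(2)) = 2
p′(ln(2)) = 2
p′′(ln(2)) = 2
p′′′(ln(2)) = 2
p^(4)(ln(2)) = 2
p^(5)(ln(2)) = 2
Then c_k = p^(k)(ln(2))/k! gives each Taylor coefficient.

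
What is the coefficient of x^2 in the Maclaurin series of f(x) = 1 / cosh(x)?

Divide the numerator series by the denominator series (power-series long division).
So c_2 = f′′(0)/2! = -1/2.

-1/2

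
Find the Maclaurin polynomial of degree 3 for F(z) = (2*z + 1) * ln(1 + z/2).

-5*z^3/24 + 7*z^2/8 + z/2

Multiply each power in the prefactor through the base expansion.
F(0) = 0
F′(0) = 1/2
F′′(0) = 7/4
F′′′(0) = -5/4
Dividing each by k! gives the coefficients c_0, ..., c_3.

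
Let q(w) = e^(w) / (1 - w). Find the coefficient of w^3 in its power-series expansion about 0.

Expand each factor separately, then convolve coefficients.
q(0) = 1
q′(0) = 2
q′′(0) = 5
q′′′(0) = 16
Then c_k = q^(k)(0)/k! gives each Taylor coefficient.

8/3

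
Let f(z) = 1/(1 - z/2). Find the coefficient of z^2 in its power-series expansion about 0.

1/4

f(0) = 1
f′(0) = 1/2
f′′(0) = 1/2
The Taylor polynomial is Σ f^(k)(0)/k! · z^k.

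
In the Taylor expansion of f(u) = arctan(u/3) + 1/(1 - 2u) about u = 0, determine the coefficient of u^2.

Combine the two series term by term.
So c_2 = f′′(0)/2! = 4.

4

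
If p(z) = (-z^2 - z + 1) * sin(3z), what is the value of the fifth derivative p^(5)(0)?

Distribute the polynomial across the series and collect like powers.
From the series, [z^5] p = 261/40; multiply by 5! = 120 to get 783.

783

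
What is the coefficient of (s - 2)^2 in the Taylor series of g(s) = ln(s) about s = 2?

g(2) = ln(2)
g′(2) = 1/2
g′′(2) = -1/4

-1/8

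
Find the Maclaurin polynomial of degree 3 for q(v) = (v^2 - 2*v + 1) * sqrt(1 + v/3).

85*v^3/432 + 47*v^2/72 - 11*v/6 + 1

Shift and add copies of the series according to the polynomial's terms.
[v^0] = 1;  [v^1] = -11/6;  [v^2] = 47/72;  [v^3] = 85/432.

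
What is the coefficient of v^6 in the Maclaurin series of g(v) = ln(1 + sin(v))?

Let u equal the inner series; expand the outer function in u and truncate.
g(0) = 0
g′(0) = 1
g′′(0) = -1
g′′′(0) = 1
g^(4)(0) = -2
g^(5)(0) = 5
g^(6)(0) = -16
So c_6 = g^(6)(0)/6! = -1/45.

-1/45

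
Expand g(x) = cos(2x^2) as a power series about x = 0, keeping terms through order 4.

1 - 2*x^4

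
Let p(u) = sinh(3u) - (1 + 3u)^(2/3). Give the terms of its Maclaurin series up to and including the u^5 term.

-317*u^5/120 + 7*u^4/3 + 19*u^3/6 + u^2 + u - 1

Add the two expansions coefficient-wise.
[u^0] = -1;  [u^1] = 1;  [u^2] = 1;  [u^3] = 19/6;  [u^4] = 7/3;  [u^5] = -317/120.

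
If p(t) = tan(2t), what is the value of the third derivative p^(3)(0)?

16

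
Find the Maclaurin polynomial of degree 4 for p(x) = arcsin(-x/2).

-x^3/48 - x/2

p(0) = 0
p′(0) = -1/2
p′′(0) = 0
p′′′(0) = -1/8
p^(4)(0) = 0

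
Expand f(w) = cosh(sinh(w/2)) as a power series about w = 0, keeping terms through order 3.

Substitute the inner expansion into the outer series and collect powers.
f(0) = 1
f′(0) = 0
f′′(0) = 1/4
f′′′(0) = 0

w^2/8 + 1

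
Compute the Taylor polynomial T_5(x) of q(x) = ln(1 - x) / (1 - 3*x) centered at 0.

-1969*x^5/20 - 131*x^4/4 - 65*x^3/6 - 7*x^2/2 - x

Expand 1/(denominator) as a geometric series and multiply by the numerator's series.
[x^0] = 0;  [x^1] = -1;  [x^2] = -7/2;  [x^3] = -65/6;  [x^4] = -131/4;  [x^5] = -1969/20.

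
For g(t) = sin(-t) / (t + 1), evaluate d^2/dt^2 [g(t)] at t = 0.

Multiply the numerator's expansion by the denominator's geometric series.
From the series, [t^2] g = 1; multiply by 2! = 2 to get 2.

2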